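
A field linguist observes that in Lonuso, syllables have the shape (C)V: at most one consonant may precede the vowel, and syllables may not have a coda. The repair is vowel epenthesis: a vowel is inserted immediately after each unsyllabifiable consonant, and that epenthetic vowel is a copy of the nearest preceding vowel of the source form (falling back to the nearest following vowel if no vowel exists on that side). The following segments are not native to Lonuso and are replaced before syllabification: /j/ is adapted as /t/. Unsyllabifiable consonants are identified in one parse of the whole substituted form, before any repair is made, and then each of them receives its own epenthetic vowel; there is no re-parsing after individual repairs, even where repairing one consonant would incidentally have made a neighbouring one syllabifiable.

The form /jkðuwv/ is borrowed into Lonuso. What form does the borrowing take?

Substitution: /j/ → /t/, giving /tkðuwv/.
The consonants /t/, /k/, /w/, /v/ cannot be parsed into a legal (C)V syllable (no codas are permitted; onsets are limited to one consonant).
Each unlicensed consonant becomes the onset of a new syllable: /t/ → /tu/, /k/ → /ku/, /w/ → /wu/, /v/ → /vu/.

tukuðuwuvu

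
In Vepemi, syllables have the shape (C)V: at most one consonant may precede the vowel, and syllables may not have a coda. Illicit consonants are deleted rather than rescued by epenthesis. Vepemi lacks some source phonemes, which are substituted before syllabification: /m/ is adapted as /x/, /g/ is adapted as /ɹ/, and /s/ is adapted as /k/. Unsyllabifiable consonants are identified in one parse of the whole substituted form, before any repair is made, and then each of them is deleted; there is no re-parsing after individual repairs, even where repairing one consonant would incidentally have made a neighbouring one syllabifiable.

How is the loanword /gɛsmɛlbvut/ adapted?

ɹɛxɛvu

Substitution: /g/ → /ɹ/, /s/ → /k/, /m/ → /x/, giving /ɹɛkxɛlbvut/.
Under (C)V, the unsyllabifiable consonants are /k/, /l/, /b/, /t/ (no codas are permitted; onsets are limited to one consonant).
Deletion applies to /k/, /l/, /b/, /t/.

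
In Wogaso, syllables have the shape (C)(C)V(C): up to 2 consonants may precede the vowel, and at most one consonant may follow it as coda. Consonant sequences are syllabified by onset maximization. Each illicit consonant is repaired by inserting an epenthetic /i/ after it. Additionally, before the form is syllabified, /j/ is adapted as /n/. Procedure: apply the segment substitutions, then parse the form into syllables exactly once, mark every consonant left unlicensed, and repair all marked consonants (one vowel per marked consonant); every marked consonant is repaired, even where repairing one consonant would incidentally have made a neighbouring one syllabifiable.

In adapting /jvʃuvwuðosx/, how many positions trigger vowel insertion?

2

After substitution the input is /nvʃuvwuðosx/.
The unsyllabifiable consonants are /n/, /x/; each receives one epenthetic vowel.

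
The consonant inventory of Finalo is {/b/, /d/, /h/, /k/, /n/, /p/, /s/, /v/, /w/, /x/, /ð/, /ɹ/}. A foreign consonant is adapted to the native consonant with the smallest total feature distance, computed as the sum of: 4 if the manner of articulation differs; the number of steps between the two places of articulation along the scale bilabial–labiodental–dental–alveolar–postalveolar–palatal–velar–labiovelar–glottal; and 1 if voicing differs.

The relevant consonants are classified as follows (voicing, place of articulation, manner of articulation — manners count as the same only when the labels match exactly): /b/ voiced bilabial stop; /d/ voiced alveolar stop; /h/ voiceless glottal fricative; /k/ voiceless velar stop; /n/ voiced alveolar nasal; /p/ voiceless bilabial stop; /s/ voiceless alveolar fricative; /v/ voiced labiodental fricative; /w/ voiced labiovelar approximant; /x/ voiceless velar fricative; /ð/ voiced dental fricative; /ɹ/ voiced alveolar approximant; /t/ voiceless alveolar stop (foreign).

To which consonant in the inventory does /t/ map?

d

/d/ is closest: same manner (stop), place distance 0 (alveolar→alveolar), voicing differs (+1); total 1. Next closest is /k/ at distance 3.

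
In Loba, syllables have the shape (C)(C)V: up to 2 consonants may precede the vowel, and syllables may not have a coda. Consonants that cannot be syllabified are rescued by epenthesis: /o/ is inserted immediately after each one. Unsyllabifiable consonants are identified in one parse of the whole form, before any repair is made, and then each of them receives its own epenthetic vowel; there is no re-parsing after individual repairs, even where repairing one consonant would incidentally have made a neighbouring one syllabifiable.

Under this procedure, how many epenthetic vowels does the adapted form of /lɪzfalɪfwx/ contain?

The unsyllabifiable consonants are /f/, /w/, /x/; each receives one epenthetic vowel.

3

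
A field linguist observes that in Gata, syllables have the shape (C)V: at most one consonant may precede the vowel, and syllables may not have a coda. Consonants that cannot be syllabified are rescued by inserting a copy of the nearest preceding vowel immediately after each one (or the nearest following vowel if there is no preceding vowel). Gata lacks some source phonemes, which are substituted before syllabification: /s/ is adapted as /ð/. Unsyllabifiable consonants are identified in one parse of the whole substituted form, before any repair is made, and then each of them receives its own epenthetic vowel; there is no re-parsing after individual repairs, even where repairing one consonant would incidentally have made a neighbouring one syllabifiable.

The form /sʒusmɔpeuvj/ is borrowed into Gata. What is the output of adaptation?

ðuʒuðumɔpeuvuju

Substitution: /s/ → /ð/, giving /ðʒuðmɔpeuvj/.
The consonants /ð/, /ð/, /v/, /j/ cannot be parsed into a legal (C)V syllable (no codas are permitted; onsets are limited to one consonant).
Each unlicensed consonant becomes the onset of a new syllable: /ð/ → /ðu/, /ð/ → /ðu/, /v/ → /vu/, /j/ → /ju/.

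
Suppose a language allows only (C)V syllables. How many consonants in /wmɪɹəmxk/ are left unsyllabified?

4

Under (C)V, the unsyllabifiable consonants are /w/, /m/, /x/, /k/ (no codas are permitted; onsets are limited to one consonant).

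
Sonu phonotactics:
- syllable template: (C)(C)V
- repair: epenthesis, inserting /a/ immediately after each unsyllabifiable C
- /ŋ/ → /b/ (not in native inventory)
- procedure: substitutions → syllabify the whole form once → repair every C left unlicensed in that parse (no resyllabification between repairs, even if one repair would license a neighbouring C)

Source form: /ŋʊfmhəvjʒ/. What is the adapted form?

Substitution: /ŋ/ → /b/, giving /bʊfmhəvjʒ/.
Syllabifying with onset maximization leaves /f/, /v/, /j/, /ʒ/ stranded (no codas are permitted; onsets may contain at most 2 consonants).
Epenthesis after each stranded consonant: /f/ → /fa/, /v/ → /va/, /j/ → /ja/, /ʒ/ → /ʒa/.

bʊfamhəvajaʒa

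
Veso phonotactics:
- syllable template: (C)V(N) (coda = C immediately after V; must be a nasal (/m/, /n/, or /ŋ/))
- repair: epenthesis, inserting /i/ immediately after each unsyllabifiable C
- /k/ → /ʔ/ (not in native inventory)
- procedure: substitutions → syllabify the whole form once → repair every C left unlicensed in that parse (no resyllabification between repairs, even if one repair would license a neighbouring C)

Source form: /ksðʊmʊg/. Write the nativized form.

Substitution: /k/ → /ʔ/, giving /ʔsðʊmʊg/.
Syllabifying with onset maximization leaves /ʔ/, /s/, /g/ stranded (only a nasal (/m/, /n/, or /ŋ/) is licensed in coda position; onsets are limited to one consonant).
Each unlicensed consonant becomes the onset of a new syllable: /ʔ/ → /ʔi/, /s/ → /si/, /g/ → /gi/.

ʔisiðʊmʊgi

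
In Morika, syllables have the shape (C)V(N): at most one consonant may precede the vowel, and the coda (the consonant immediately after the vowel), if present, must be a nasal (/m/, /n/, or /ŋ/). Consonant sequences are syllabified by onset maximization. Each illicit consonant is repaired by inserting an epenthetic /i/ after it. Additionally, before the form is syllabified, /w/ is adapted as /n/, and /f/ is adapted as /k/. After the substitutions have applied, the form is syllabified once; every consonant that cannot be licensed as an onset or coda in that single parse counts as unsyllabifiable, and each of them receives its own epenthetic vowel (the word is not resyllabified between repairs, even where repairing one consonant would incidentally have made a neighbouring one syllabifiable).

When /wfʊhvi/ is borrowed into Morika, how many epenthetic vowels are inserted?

After substitution the input is /nkʊhvi/.
The unsyllabifiable consonants are /n/, /h/; each receives one epenthetic vowel.

2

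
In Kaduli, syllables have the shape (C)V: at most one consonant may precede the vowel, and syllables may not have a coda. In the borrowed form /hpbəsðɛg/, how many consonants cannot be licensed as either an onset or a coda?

4

Syllabifying with onset maximization leaves /h/, /p/, /s/, /g/ stranded (no codas are permitted; onsets are limited to one consonant).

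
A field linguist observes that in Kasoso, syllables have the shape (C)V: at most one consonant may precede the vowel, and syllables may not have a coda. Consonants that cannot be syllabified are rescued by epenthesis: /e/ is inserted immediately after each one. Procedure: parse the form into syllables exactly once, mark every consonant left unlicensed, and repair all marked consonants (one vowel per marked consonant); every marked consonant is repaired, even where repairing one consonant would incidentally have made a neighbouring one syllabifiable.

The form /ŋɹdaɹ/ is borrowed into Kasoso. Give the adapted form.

ŋeɹedaɹe

Syllabifying with onset maximization leaves /ŋ/, /ɹ/, /ɹ/ stranded (no codas are permitted; onsets are limited to one consonant).
Inserting the epenthetic vowel yields /ŋ/ → /ŋe/, /ɹ/ → /ɹe/, /ɹ/ → /ɹe/.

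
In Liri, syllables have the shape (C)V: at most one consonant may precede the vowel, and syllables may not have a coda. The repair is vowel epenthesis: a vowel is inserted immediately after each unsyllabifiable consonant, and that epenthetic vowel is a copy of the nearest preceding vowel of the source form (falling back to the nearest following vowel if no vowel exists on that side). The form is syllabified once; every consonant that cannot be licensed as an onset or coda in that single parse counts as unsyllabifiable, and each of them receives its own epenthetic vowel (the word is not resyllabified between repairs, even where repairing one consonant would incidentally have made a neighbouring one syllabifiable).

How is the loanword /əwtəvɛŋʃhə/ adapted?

The consonants /w/, /ŋ/, /ʃ/ cannot be parsed into a legal (C)V syllable (no codas are permitted; onsets are limited to one consonant).
Epenthesis after each stranded consonant: /w/ → /wə/, /ŋ/ → /ŋɛ/, /ʃ/ → /ʃɛ/.

əwətəvɛŋɛʃɛhə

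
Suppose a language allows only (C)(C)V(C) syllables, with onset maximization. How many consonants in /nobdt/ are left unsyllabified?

2

Under (C)(C)V(C), the unsyllabifiable consonants are /d/, /t/ (at most one coda consonant is licensed; onsets may contain at most 2 consonants).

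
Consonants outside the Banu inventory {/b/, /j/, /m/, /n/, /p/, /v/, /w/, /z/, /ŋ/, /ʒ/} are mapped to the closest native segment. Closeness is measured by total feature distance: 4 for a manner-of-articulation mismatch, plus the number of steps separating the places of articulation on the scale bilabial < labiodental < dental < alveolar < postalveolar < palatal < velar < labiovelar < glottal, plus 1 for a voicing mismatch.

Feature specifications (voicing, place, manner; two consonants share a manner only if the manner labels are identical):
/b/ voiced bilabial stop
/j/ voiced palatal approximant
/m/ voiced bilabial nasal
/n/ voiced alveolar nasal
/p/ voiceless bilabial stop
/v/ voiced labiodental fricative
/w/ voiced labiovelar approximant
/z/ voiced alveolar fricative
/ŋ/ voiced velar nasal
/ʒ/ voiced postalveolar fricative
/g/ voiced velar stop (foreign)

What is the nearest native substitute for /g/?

ŋ

/ŋ/ is closest: manner differs (stop→nasal, +4), place distance 0 (velar→velar), same voicing; total 4. Next closest is /j/ at distance 5.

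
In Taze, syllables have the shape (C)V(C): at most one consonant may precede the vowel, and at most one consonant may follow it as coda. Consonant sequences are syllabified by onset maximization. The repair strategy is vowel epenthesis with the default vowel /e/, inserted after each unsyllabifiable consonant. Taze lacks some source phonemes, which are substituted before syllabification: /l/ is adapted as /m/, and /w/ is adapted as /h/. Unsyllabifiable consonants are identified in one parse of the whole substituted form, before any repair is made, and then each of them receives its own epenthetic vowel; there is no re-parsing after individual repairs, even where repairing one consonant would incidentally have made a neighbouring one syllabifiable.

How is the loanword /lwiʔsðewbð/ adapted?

mehiʔseðehbeðe

Substitution: /l/ → /m/, /w/ → /h/, giving /mhiʔsðehbð/.
The consonants /m/, /s/, /b/, /ð/ cannot be parsed into a legal (C)V(C) syllable (at most one coda consonant is licensed; onsets are limited to one consonant).
Each unlicensed consonant becomes the onset of a new syllable: /m/ → /me/, /s/ → /se/, /b/ → /be/, /ð/ → /ðe/.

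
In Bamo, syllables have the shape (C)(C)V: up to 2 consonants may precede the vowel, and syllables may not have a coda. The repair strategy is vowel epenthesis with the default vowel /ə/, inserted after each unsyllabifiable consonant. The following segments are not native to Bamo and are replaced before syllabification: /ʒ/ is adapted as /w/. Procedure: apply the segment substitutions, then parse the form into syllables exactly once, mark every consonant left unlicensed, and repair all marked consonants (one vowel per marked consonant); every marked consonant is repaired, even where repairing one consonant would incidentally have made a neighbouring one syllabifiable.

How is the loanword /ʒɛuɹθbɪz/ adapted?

wɛuɹəθbɪzə

Substitution: /ʒ/ → /w/, giving /wɛuɹθbɪz/.
Under (C)(C)V, the unsyllabifiable consonants are /ɹ/, /z/ (no codas are permitted; onsets may contain at most 2 consonants).
Inserting the epenthetic vowel yields /ɹ/ → /ɹə/, /z/ → /zə/.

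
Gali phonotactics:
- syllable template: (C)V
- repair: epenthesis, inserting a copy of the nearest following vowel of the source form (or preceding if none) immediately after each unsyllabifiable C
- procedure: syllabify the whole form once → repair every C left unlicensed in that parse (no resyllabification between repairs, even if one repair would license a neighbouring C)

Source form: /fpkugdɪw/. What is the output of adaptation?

fupukugɪdɪwɪ

Under (C)V, the unsyllabifiable consonants are /f/, /p/, /g/, /w/ (no codas are permitted; onsets are limited to one consonant).
Epenthesis after each stranded consonant: /f/ → /fu/, /p/ → /pu/, /g/ → /gɪ/, /w/ → /wɪ/.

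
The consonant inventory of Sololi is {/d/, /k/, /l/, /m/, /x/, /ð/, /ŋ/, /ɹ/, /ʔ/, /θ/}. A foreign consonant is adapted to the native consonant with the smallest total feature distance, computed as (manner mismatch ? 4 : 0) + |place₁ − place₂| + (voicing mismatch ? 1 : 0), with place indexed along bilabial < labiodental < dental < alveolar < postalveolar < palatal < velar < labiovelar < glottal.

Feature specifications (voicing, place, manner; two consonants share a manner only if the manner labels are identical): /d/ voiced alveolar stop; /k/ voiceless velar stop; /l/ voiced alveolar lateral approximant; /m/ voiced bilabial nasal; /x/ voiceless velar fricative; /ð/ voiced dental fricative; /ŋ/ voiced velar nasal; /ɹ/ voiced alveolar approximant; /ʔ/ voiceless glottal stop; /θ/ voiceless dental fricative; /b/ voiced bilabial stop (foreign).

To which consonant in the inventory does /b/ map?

/d/ is closest: same manner (stop), place distance 3 (bilabial→alveolar), same voicing; total 3. Next closest is /m/ at distance 4.

d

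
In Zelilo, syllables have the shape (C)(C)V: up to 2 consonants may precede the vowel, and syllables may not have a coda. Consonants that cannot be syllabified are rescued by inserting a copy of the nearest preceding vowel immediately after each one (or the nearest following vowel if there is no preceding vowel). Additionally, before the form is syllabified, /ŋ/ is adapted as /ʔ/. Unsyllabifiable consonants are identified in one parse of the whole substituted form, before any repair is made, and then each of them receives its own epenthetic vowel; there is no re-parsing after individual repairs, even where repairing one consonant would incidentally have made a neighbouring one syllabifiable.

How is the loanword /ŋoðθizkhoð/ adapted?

ʔoðθizikhoðo

Substitution: /ŋ/ → /ʔ/, giving /ʔoðθizkhoð/.
Under (C)(C)V, the unsyllabifiable consonants are /z/, /ð/ (no codas are permitted; onsets may contain at most 2 consonants).
Each unlicensed consonant becomes the onset of a new syllable: /z/ → /zi/, /ð/ → /ðo/.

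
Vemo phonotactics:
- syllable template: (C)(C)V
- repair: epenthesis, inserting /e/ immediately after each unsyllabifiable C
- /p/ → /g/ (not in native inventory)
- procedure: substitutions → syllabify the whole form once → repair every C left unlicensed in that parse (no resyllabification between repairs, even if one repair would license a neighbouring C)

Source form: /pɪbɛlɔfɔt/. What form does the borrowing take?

gɪbɛlɔfɔte

Substitution: /p/ → /g/, giving /gɪbɛlɔfɔt/.
Syllabifying with onset maximization leaves /t/ stranded (no codas are permitted; onsets may contain at most 2 consonants).
Each unlicensed consonant becomes the onset of a new syllable: /t/ → /te/.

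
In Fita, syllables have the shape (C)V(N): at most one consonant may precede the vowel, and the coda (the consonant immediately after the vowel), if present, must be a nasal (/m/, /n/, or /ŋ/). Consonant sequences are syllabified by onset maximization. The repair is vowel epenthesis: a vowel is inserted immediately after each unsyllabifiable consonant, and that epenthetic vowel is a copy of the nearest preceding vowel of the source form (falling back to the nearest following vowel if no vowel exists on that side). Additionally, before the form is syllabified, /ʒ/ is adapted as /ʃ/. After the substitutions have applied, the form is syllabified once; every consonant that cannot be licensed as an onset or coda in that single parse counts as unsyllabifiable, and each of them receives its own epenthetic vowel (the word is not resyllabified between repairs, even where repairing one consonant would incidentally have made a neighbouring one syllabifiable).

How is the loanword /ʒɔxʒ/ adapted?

ʃɔxɔʃɔ

Substitution: /ʒ/ → /ʃ/, giving /ʃɔxʃ/.
The consonants /x/, /ʃ/ cannot be parsed into a legal (C)V(N) syllable (only a nasal (/m/, /n/, or /ŋ/) is licensed in coda position; onsets are limited to one consonant).
Each unlicensed consonant becomes the onset of a new syllable: /x/ → /xɔ/, /ʃ/ → /ʃɔ/.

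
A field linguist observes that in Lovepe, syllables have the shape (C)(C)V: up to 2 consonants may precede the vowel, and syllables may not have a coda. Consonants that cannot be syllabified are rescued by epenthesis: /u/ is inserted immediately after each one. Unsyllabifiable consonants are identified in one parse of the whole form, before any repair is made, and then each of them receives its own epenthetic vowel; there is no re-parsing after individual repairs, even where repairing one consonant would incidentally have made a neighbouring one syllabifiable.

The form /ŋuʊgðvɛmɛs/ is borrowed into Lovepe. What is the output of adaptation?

ŋuʊguðvɛmɛsu

Syllabifying with onset maximization leaves /g/, /s/ stranded (no codas are permitted; onsets may contain at most 2 consonants).
Epenthesis after each stranded consonant: /g/ → /gu/, /s/ → /su/.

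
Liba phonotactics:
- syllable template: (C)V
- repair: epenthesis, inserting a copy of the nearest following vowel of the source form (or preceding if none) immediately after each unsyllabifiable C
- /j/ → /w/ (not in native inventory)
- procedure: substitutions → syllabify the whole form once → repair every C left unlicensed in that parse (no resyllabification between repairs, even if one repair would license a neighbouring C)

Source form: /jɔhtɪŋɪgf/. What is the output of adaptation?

wɔhɪtɪŋɪgɪfɪ

Substitution: /j/ → /w/, giving /wɔhtɪŋɪgf/.
Syllabifying with onset maximization leaves /h/, /g/, /f/ stranded (no codas are permitted; onsets are limited to one consonant).
Epenthesis after each stranded consonant: /h/ → /hɪ/, /g/ → /gɪ/, /f/ → /fɪ/.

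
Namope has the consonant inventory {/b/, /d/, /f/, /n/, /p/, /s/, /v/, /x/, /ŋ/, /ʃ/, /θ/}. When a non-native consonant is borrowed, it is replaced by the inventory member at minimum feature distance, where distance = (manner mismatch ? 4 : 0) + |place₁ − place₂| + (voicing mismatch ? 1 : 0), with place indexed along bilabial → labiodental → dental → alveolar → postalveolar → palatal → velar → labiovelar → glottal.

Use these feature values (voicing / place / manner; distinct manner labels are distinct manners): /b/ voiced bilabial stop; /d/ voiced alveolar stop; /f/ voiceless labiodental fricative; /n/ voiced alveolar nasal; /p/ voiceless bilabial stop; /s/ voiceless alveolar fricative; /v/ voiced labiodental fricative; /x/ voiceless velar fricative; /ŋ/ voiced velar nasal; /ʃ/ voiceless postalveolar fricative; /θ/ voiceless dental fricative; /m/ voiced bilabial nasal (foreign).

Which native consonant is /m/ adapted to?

n

/n/ is closest: same manner (nasal), place distance 3 (bilabial→alveolar), same voicing; total 3. Next closest is /b/ at distance 4.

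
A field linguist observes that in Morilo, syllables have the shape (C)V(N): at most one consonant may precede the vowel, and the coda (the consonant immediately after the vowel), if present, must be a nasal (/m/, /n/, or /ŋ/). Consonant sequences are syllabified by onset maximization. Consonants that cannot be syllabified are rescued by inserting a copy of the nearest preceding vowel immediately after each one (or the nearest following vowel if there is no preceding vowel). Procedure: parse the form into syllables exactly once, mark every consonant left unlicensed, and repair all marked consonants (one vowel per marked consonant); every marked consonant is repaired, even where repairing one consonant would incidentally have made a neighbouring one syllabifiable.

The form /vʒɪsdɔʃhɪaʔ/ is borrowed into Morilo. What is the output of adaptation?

The consonants /v/, /s/, /ʃ/, /ʔ/ cannot be parsed into a legal (C)V(N) syllable (only a nasal (/m/, /n/, or /ŋ/) is licensed in coda position; onsets are limited to one consonant).
Epenthesis after each stranded consonant: /v/ → /vɪ/, /s/ → /sɪ/, /ʃ/ → /ʃɔ/, /ʔ/ → /ʔa/.

vɪʒɪsɪdɔʃɔhɪaʔa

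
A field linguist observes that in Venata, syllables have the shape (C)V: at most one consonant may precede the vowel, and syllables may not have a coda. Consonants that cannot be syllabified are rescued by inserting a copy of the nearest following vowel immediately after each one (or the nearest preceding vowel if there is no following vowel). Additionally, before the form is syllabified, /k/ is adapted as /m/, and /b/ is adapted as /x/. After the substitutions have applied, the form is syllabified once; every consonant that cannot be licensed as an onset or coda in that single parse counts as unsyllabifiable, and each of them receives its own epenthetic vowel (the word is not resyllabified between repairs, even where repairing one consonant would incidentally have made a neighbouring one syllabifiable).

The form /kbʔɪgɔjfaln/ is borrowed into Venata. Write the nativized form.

Substitution: /k/ → /m/, /b/ → /x/, giving /mxʔɪgɔjfaln/.
Under (C)V, the unsyllabifiable consonants are /m/, /x/, /j/, /l/, /n/ (no codas are permitted; onsets are limited to one consonant).
Epenthesis after each stranded consonant: /m/ → /mɪ/, /x/ → /xɪ/, /j/ → /ja/, /l/ → /la/, /n/ → /na/.

mɪxɪʔɪgɔjafalana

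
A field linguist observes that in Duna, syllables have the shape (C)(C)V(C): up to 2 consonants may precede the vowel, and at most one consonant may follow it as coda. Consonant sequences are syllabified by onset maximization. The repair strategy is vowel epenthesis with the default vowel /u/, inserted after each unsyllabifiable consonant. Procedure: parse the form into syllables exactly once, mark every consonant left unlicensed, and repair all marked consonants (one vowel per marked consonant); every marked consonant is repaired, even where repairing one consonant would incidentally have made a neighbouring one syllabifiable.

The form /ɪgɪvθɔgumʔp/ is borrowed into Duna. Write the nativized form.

Under (C)(C)V(C), the unsyllabifiable consonants are /ʔ/, /p/ (at most one coda consonant is licensed; onsets may contain at most 2 consonants).
Inserting the epenthetic vowel yields /ʔ/ → /ʔu/, /p/ → /pu/.

ɪgɪvθɔgumʔupu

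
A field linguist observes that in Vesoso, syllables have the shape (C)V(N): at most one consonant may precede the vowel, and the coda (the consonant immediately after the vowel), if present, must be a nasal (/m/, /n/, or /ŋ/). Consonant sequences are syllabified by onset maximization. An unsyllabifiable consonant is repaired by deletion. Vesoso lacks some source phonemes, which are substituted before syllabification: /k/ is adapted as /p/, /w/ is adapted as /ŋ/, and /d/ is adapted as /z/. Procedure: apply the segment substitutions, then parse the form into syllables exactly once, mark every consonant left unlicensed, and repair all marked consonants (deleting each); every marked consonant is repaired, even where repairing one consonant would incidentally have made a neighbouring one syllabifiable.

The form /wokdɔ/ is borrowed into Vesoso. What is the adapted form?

Substitution: /w/ → /ŋ/, /k/ → /p/, /d/ → /z/, giving /ŋopzɔ/.
Syllabifying with onset maximization leaves /p/ stranded (only a nasal (/m/, /n/, or /ŋ/) is licensed in coda position; onsets are limited to one consonant).
Each unlicensed consonant is deleted: /p/.

ŋozɔ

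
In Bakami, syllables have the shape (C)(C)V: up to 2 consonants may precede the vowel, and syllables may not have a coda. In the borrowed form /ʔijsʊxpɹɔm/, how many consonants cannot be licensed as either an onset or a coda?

The consonants /x/, /m/ cannot be parsed into a legal (C)(C)V syllable (no codas are permitted; onsets may contain at most 2 consonants).

2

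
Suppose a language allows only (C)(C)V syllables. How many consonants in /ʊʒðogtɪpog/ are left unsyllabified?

Syllabifying with onset maximization leaves /g/ stranded (no codas are permitted; onsets may contain at most 2 consonants).

1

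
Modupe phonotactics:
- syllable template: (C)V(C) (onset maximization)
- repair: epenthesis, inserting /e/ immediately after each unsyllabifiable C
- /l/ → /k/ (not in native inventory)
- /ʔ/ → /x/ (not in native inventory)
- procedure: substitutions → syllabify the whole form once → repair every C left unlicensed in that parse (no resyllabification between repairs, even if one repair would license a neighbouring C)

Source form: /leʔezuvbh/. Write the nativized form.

kexezuvbehe

Substitution: /l/ → /k/, /ʔ/ → /x/, giving /kexezuvbh/.
Syllabifying with onset maximization leaves /b/, /h/ stranded (at most one coda consonant is licensed; onsets are limited to one consonant).
Epenthesis after each stranded consonant: /b/ → /be/, /h/ → /he/.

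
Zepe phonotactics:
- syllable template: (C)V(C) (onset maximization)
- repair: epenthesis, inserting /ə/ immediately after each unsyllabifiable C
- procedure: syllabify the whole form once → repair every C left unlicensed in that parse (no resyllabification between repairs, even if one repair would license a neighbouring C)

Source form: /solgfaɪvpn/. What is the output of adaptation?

The consonants /g/, /p/, /n/ cannot be parsed into a legal (C)V(C) syllable (at most one coda consonant is licensed; onsets are limited to one consonant).
Epenthesis after each stranded consonant: /g/ → /gə/, /p/ → /pə/, /n/ → /nə/.

solgəfaɪvpənə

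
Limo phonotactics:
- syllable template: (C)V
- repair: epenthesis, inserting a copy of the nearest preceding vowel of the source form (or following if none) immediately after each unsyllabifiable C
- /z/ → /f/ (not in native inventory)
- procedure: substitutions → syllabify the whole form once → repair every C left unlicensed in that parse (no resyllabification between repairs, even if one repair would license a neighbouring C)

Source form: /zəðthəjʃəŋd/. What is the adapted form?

Substitution: /z/ → /f/, giving /fəðthəjʃəŋd/.
Under (C)V, the unsyllabifiable consonants are /ð/, /t/, /j/, /ŋ/, /d/ (no codas are permitted; onsets are limited to one consonant).
Inserting the epenthetic vowel yields /ð/ → /ðə/, /t/ → /tə/, /j/ → /jə/, /ŋ/ → /ŋə/, /d/ → /də/.

fəðətəhəjəʃəŋədə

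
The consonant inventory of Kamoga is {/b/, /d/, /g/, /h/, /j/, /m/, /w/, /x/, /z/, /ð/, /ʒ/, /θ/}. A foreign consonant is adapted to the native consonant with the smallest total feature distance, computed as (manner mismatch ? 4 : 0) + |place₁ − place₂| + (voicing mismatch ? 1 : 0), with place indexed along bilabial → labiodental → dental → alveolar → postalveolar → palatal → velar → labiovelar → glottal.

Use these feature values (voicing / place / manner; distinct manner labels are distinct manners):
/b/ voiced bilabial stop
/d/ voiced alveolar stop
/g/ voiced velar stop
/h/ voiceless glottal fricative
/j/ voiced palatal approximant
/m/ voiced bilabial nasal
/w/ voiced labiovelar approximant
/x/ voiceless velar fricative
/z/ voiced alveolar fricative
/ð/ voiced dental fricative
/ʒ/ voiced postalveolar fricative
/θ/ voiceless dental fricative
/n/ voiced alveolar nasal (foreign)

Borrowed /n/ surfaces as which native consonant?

m

/m/ is closest: same manner (nasal), place distance 3 (alveolar→bilabial), same voicing; total 3. Next closest is /d/ at distance 4.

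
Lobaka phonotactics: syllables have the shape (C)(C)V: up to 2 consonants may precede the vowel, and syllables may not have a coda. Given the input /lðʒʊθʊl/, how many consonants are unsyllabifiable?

2

Syllabifying with onset maximization leaves /l/, /l/ stranded (no codas are permitted; onsets may contain at most 2 consonants).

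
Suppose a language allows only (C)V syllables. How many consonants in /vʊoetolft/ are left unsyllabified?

Under (C)V, the unsyllabifiable consonants are /l/, /f/, /t/ (no codas are permitted; onsets are limited to one consonant).

3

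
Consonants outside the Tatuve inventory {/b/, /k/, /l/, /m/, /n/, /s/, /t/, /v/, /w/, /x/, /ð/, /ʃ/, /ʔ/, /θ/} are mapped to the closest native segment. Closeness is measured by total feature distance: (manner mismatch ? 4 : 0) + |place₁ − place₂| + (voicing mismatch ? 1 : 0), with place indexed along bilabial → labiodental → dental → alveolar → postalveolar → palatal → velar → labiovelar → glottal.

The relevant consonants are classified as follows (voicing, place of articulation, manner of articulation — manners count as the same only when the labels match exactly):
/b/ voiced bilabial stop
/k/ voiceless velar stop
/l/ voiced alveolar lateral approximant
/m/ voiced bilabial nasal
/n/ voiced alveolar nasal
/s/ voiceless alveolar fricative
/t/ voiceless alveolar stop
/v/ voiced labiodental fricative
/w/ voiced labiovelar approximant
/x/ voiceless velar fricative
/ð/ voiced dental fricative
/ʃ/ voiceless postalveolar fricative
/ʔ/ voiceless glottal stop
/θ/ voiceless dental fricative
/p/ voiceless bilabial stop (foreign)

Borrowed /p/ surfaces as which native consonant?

/b/ is closest: same manner (stop), place distance 0 (bilabial→bilabial), voicing differs (+1); total 1. Next closest is /t/ at distance 3.

b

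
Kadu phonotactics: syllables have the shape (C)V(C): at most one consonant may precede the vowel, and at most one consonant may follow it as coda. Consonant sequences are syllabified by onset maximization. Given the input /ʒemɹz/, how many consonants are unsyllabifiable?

2

Syllabifying with onset maximization leaves /ɹ/, /z/ stranded (at most one coda consonant is licensed; onsets are limited to one consonant).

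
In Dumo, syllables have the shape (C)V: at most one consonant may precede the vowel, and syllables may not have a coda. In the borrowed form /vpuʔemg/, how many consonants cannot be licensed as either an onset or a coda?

Under (C)V, the unsyllabifiable consonants are /v/, /m/, /g/ (no codas are permitted; onsets are limited to one consonant).

3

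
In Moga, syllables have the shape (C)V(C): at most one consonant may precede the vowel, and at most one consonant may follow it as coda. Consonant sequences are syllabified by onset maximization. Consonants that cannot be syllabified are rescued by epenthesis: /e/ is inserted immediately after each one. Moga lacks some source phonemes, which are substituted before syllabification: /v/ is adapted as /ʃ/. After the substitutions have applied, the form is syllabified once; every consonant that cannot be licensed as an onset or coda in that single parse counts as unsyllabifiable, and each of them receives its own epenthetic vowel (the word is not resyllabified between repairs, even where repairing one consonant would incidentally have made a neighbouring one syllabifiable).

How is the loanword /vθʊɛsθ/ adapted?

Substitution: /v/ → /ʃ/, giving /ʃθʊɛsθ/.
The consonants /ʃ/, /θ/ cannot be parsed into a legal (C)V(C) syllable (at most one coda consonant is licensed; onsets are limited to one consonant).
Epenthesis after each stranded consonant: /ʃ/ → /ʃe/, /θ/ → /θe/.

ʃeθʊɛsθe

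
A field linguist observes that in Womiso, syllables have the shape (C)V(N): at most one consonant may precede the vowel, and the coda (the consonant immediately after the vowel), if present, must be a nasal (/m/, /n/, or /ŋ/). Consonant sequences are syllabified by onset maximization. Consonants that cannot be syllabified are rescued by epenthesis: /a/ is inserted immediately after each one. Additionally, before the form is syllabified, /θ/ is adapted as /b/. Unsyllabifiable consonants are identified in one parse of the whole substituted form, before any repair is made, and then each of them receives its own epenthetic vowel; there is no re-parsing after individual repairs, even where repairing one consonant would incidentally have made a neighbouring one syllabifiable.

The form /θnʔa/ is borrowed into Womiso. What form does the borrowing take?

banaʔa

Substitution: /θ/ → /b/, giving /bnʔa/.
Under (C)V(N), the unsyllabifiable consonants are /b/, /n/ (only a nasal (/m/, /n/, or /ŋ/) is licensed in coda position; onsets are limited to one consonant).
Inserting the epenthetic vowel yields /b/ → /ba/, /n/ → /na/.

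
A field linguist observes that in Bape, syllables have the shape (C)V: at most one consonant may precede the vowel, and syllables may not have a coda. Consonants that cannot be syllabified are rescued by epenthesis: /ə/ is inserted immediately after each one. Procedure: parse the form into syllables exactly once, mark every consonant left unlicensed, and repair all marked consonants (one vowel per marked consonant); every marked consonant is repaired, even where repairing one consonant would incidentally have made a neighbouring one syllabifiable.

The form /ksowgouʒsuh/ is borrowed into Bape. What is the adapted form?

Syllabifying with onset maximization leaves /k/, /w/, /ʒ/, /h/ stranded (no codas are permitted; onsets are limited to one consonant).
Inserting the epenthetic vowel yields /k/ → /kə/, /w/ → /wə/, /ʒ/ → /ʒə/, /h/ → /hə/.

kəsowəgouʒəsuhə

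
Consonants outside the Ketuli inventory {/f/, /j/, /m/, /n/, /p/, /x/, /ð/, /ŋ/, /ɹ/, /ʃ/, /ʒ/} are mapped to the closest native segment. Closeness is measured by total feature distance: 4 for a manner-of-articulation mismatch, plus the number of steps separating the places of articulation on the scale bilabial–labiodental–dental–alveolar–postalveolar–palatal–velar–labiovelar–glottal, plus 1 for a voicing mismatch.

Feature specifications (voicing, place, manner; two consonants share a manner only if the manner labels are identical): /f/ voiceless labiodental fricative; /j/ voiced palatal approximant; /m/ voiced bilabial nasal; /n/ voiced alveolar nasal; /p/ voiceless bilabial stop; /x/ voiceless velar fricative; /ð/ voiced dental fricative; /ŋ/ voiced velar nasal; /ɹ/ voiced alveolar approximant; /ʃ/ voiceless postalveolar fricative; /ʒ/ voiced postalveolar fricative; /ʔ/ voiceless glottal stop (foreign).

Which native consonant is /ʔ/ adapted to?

x

/x/ is closest: manner differs (stop→fricative, +4), place distance 2 (glottal→velar), same voicing; total 6. Next closest is /ŋ/ at distance 7.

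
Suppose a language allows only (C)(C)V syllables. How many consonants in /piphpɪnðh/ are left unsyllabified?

The consonants /p/, /n/, /ð/, /h/ cannot be parsed into a legal (C)(C)V syllable (no codas are permitted; onsets may contain at most 2 consonants).

4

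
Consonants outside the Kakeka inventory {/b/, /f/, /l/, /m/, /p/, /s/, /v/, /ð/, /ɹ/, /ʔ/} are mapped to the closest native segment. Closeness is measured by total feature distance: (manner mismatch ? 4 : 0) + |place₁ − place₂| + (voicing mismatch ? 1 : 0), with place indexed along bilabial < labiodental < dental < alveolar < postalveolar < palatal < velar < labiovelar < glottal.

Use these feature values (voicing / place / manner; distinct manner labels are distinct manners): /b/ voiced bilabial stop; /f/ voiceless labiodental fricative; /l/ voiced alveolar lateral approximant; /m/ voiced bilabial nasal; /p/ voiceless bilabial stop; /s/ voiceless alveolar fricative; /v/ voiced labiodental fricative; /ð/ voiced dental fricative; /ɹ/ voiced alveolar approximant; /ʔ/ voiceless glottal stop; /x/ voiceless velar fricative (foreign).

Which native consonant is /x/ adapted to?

s

/s/ is closest: same manner (fricative), place distance 3 (velar→alveolar), same voicing; total 3. Next closest is /f/ at distance 5.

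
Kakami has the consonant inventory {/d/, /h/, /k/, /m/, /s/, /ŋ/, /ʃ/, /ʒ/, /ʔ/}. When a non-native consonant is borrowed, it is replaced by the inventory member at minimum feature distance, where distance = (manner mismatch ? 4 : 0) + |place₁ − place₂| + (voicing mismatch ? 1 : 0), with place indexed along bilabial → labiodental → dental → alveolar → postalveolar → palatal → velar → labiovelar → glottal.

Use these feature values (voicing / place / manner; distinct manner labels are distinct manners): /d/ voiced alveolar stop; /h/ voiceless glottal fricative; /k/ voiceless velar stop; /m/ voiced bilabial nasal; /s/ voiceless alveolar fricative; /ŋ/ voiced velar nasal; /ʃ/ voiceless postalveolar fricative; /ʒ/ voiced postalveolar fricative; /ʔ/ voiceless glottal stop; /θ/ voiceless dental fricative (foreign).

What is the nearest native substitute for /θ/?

/s/ is closest: same manner (fricative), place distance 1 (dental→alveolar), same voicing; total 1. Next closest is /ʃ/ at distance 2.

s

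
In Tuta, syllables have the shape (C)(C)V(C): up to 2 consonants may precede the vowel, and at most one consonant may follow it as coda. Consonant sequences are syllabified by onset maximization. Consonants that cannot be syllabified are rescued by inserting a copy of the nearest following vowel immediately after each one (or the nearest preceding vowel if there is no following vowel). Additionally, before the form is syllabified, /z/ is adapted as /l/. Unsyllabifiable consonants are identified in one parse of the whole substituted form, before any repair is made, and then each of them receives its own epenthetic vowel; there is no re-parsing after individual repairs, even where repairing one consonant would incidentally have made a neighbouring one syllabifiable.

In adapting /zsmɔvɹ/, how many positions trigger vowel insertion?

2

After substitution the input is /lsmɔvɹ/.
The unsyllabifiable consonants are /l/, /ɹ/; each receives one epenthetic vowel.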